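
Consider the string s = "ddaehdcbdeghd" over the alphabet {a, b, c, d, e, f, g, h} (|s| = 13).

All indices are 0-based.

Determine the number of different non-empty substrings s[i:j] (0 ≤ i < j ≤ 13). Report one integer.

84

rank | idx | suffix
   0 |   2 | aehdcbdeghd
   1 |   7 | bdeghd
   2 |   6 | cbdeghd
   3 |  12 | d
   4 |   1 | daehdcbdeghd
   5 |   5 | dcbdeghd
   6 |   0 | ddaehdcbdeghd
   7 |   8 | deghd
   8 |   9 | eghd
   9 |   3 | ehdcbdeghd
  10 |  10 | ghd
  11 |  11 | hd
  12 |   4 | hdcbdeghd

SA = [2, 7, 6, 12, 1, 5, 0, 8, 9, 3, 10, 11, 4]
[i] adj suffixes → lcp
  [1] 2/7 → 0 ('')
  [2] 7/6 → 0 ('')
  [3] 6/12 → 0 ('')
  [4] 12/1 → 1 ('d')
  [5] 1/5 → 1 ('d')
  [6] 5/0 → 1 ('d')
  [7] 0/8 → 1 ('d')
  [8] 8/9 → 0 ('')
  [9] 9/3 → 1 ('e')
  [10] 3/10 → 0 ('')
  [11] 10/11 → 0 ('')
  [12] 11/4 → 2 ('hd')

n(n+1)/2 = 13·14/2 = 91
Σ LCP = 0 + 0 + 0 + 0 + 1 + 1 + 1 + 1 + 0 + 1 + 0 + 0 + 2 = 7
distinct = 91 − 7 = 84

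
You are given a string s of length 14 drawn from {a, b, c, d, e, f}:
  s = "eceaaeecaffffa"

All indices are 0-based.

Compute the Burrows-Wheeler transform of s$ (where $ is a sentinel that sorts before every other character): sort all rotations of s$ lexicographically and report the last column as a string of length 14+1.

afeaceece$afffa

rank  rotation         last
    0  $eceaaeecaffffa  a
    1  a$eceaaeecaffff  f
    2  aaeecaffffa$ece  e
    3  aeecaffffa$ecea  a
    4  affffa$eceaaeec  c
    5  caffffa$eceaaee  e
    6  ceaaeecaffffa$e  e
    7  eaaeecaffffa$ec  c
    8  ecaffffa$eceaae  e
    9  eceaaeecaffffa$  $
   10  eecaffffa$eceaa  a
   11  fa$eceaaeecafff  f
   12  ffa$eceaaeecaff  f
   13  fffa$eceaaeecaf  f
   14  ffffa$eceaaeeca  a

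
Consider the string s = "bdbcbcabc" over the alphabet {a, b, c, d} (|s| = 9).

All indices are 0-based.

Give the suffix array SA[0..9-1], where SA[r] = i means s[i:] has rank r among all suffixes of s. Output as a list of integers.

[6, 7, 4, 2, 0, 8, 5, 3, 1]

rank | idx | suffix
   0 |   6 | abc
   1 |   7 | bc
   2 |   4 | bcabc
   3 |   2 | bcbcabc
   4 |   0 | bdbcbcabc
   5 |   8 | c
   6 |   5 | cabc
   7 |   3 | cbcabc
   8 |   1 | dbcbcabc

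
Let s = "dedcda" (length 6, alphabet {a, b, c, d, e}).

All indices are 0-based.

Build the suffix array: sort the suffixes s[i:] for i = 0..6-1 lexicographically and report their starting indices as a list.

rank | idx | suffix
   0 |   5 | a
   1 |   3 | cda
   2 |   4 | da
   3 |   2 | dcda
   4 |   0 | dedcda
   5 |   1 | edcda

[5, 3, 4, 2, 0, 1]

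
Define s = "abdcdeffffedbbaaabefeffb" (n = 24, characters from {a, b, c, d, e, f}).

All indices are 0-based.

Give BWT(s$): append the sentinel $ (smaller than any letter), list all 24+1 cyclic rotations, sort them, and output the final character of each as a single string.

bba$afbdaadebcfbfdffeeffe

rank  rotation                   last
    0  $abdcdeffffedbbaaabefeffb  b
    1  aaabefeffb$abdcdeffffedbb  b
    2  aabefeffb$abdcdeffffedbba  a
    3  abdcdeffffedbbaaabefeffb$  $
    4  abefeffb$abdcdeffffedbbaa  a
    5  b$abdcdeffffedbbaaabefeff  f
    6  baaabefeffb$abdcdeffffedb  b
    7  bbaaabefeffb$abdcdeffffed  d
    8  bdcdeffffedbbaaabefeffb$a  a
    9  befeffb$abdcdeffffedbbaaa  a
   10  cdeffffedbbaaabefeffb$abd  d
   11  dbbaaabefeffb$abdcdeffffe  e
   12  dcdeffffedbbaaabefeffb$ab  b
   13  deffffedbbaaabefeffb$abdc  c
   14  edbbaaabefeffb$abdcdeffff  f
   15  efeffb$abdcdeffffedbbaaab  b
   16  effb$abdcdeffffedbbaaabef  f
   17  effffedbbaaabefeffb$abdcd  d
   18  fb$abdcdeffffedbbaaabefef  f
   19  fedbbaaabefeffb$abdcdefff  f
   20  feffb$abdcdeffffedbbaaabe  e
   21  ffb$abdcdeffffedbbaaabefe  e
   22  ffedbbaaabefeffb$abdcdeff  f
   23  fffedbbaaabefeffb$abdcdef  f
   24  ffffedbbaaabefeffb$abdcde  e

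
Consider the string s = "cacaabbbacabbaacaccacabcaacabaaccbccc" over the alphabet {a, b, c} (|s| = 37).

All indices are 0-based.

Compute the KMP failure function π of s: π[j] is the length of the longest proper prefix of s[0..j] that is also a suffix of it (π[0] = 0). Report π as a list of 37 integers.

[0, 0, 1, 2, 0, 0, 0, 0, 0, 1, 2, 0, 0, 0, 0, 1, 2, 3, 1, 2, 3, 4, 0, 1, 2, 0, 1, 2, 0, 0, 0, 1, 1, 0, 1, 1, 1]

π[0] = 0
j=1 s[j]='a': π[1]=0 (border '')
j=2 s[j]='c': π[2]=1 (border 'c')
j=3 s[j]='a': π[3]=2 (border 'ca')
j=4 s[j]='a': k: 2→0; π[4]=0 (border '')
j=5 s[j]='b': π[5]=0 (border '')
j=6 s[j]='b': π[6]=0 (border '')
j=7 s[j]='b': π[7]=0 (border '')
j=8 s[j]='a': π[8]=0 (border '')
j=9 s[j]='c': π[9]=1 (border 'c')
j=10 s[j]='a': π[10]=2 (border 'ca')
j=11 s[j]='b': k: 2→0; π[11]=0 (border '')
j=12 s[j]='b': π[12]=0 (border '')
j=13 s[j]='a': π[13]=0 (border '')
j=14 s[j]='a': π[14]=0 (border '')
j=15 s[j]='c': π[15]=1 (border 'c')
j=16 s[j]='a': π[16]=2 (border 'ca')
j=17 s[j]='c': π[17]=3 (border 'cac')
j=18 s[j]='c': k: 3→1→0; π[18]=1 (border 'c')
j=19 s[j]='a': π[19]=2 (border 'ca')
j=20 s[j]='c': π[20]=3 (border 'cac')
j=21 s[j]='a': π[21]=4 (border 'caca')
j=22 s[j]='b': k: 4→2→0; π[22]=0 (border '')
j=23 s[j]='c': π[23]=1 (border 'c')
j=24 s[j]='a': π[24]=2 (border 'ca')
j=25 s[j]='a': k: 2→0; π[25]=0 (border '')
j=26 s[j]='c': π[26]=1 (border 'c')
j=27 s[j]='a': π[27]=2 (border 'ca')
j=28 s[j]='b': k: 2→0; π[28]=0 (border '')
j=29 s[j]='a': π[29]=0 (border '')
j=30 s[j]='a': π[30]=0 (border '')
j=31 s[j]='c': π[31]=1 (border 'c')
j=32 s[j]='c': k: 1→0; π[32]=1 (border 'c')
j=33 s[j]='b': k: 1→0; π[33]=0 (border '')
j=34 s[j]='c': π[34]=1 (border 'c')
j=35 s[j]='c': k: 1→0; π[35]=1 (border 'c')
j=36 s[j]='c': k: 1→0; π[36]=1 (border 'c')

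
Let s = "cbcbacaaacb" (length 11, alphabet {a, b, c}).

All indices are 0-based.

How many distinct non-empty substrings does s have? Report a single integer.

sorted suffixes:
  #0 SA[0]=6  'aaacb'
  #1 SA[1]=7  'aacb'
  #2 SA[2]=4  'acaaacb'
  #3 SA[3]=8  'acb'
  #4 SA[4]=10  'b'
  #5 SA[5]=3  'bacaaacb'
  #6 SA[6]=1  'bcbacaaacb'
  #7 SA[7]=5  'caaacb'
  #8 SA[8]=9  'cb'
  #9 SA[9]=2  'cbacaaacb'
  #10 SA[10]=0  'cbcbacaaacb'

SA = [6, 7, 4, 8, 10, 3, 1, 5, 9, 2, 0]
[i] adj suffixes → lcp
  [1] 6/7 → 2 ('aa')
  [2] 7/4 → 1 ('a')
  [3] 4/8 → 2 ('ac')
  [4] 8/10 → 0 ('')
  [5] 10/3 → 1 ('b')
  [6] 3/1 → 1 ('b')
  [7] 1/5 → 0 ('')
  [8] 5/9 → 1 ('c')
  [9] 9/2 → 2 ('cb')
  [10] 2/0 → 2 ('cb')

n(n+1)/2 = 11·12/2 = 66
Σ LCP = 0 + 2 + 1 + 2 + 0 + 1 + 1 + 0 + 1 + 2 + 2 = 12
distinct = 66 − 12 = 54

54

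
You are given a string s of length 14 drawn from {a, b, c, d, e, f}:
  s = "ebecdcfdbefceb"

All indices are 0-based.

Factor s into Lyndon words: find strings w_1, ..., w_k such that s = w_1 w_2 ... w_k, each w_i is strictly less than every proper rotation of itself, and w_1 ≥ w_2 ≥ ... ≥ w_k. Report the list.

["e", "becdcfdbefce", "b"]

emit factor 1: 'e' (i=0, period=1)
emit factor 2: 'becdcfdbefce' (i=1, period=12)
emit factor 3: 'b' (i=13, period=1)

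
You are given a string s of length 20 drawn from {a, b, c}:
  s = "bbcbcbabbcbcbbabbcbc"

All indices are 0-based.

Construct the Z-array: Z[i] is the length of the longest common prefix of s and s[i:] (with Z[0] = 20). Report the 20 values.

Z[0]=20
i=1: fresh scan; Z[1]=1 extend→box=[1,2)
i=2: fresh scan; Z[2]=0
i=3: fresh scan; Z[3]=1 extend→box=[3,4)
i=4: fresh scan; Z[4]=0
i=5: fresh scan; Z[5]=1 extend→box=[5,6)
i=6: fresh scan; Z[6]=0
i=7: fresh scan; Z[7]=6 extend→box=[7,13)
i=8: min(r-i=5, Z[1]=1)=1; Z[8]=1
i=9: min(r-i=4, Z[2]=0)=0; Z[9]=0
i=10: min(r-i=3, Z[3]=1)=1; Z[10]=1
i=11: min(r-i=2, Z[4]=0)=0; Z[11]=0
i=12: min(r-i=1, Z[5]=1)=1; Z[12]=2 extend→box=[12,14)
i=13: min(r-i=1, Z[1]=1)=1; Z[13]=1
i=14: fresh scan; Z[14]=0
i=15: fresh scan; Z[15]=5 extend→box=[15,20)
i=16: min(r-i=4, Z[1]=1)=1; Z[16]=1
i=17: min(r-i=3, Z[2]=0)=0; Z[17]=0
i=18: min(r-i=2, Z[3]=1)=1; Z[18]=1
i=19: min(r-i=1, Z[4]=0)=0; Z[19]=0

[20, 1, 0, 1, 0, 1, 0, 6, 1, 0, 1, 0, 2, 1, 0, 5, 1, 0, 1, 0]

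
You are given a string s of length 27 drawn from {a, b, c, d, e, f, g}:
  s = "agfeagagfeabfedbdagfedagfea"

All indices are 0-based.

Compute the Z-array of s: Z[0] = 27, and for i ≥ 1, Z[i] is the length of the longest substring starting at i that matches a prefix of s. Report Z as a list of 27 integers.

[27, 0, 0, 0, 2, 0, 5, 0, 0, 0, 1, 0, 0, 0, 0, 0, 0, 4, 0, 0, 0, 0, 5, 0, 0, 0, 1]

Z[0]=27
i=1: outside box; Z[1]=0
i=2: outside box; Z[2]=0
i=3: outside box; Z[3]=0
i=4: outside box; Z[4]=2 scan→box=[4,6)
i=5: min(r-i=1, Z[1]=0)=0; Z[5]=0
i=6: outside box; Z[6]=5 scan→box=[6,11)
i=7: min(r-i=4, Z[1]=0)=0; Z[7]=0
i=8: min(r-i=3, Z[2]=0)=0; Z[8]=0
i=9: min(r-i=2, Z[3]=0)=0; Z[9]=0
i=10: min(r-i=1, Z[4]=2)=1; Z[10]=1
i=11: outside box; Z[11]=0
i=12: outside box; Z[12]=0
i=13: outside box; Z[13]=0
i=14: outside box; Z[14]=0
i=15: outside box; Z[15]=0
i=16: outside box; Z[16]=0
i=17: outside box; Z[17]=4 scan→box=[17,21)
i=18: min(r-i=3, Z[1]=0)=0; Z[18]=0
i=19: min(r-i=2, Z[2]=0)=0; Z[19]=0
i=20: min(r-i=1, Z[3]=0)=0; Z[20]=0
i=21: outside box; Z[21]=0
i=22: outside box; Z[22]=5 scan→box=[22,27)
i=23: min(r-i=4, Z[1]=0)=0; Z[23]=0
i=24: min(r-i=3, Z[2]=0)=0; Z[24]=0
i=25: min(r-i=2, Z[3]=0)=0; Z[25]=0
i=26: min(r-i=1, Z[4]=2)=1; Z[26]=1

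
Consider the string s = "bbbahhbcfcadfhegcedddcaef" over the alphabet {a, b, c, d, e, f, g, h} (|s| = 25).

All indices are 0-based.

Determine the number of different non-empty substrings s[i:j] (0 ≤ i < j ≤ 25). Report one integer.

305

sorted suffixes:
  #0 SA[0]=10  'adfhegcedddcaef'
  #1 SA[1]=22  'aef'
  #2 SA[2]=3  'ahhbcfcadfhegcedddcaef'
  #3 SA[3]=2  'bahhbcfcadfhegcedddcaef'
  #4 SA[4]=1  'bbahhbcfcadfhegcedddcaef'
  #5 SA[5]=0  'bbbahhbcfcadfhegcedddcaef'
  #6 SA[6]=6  'bcfcadfhegcedddcaef'
  #7 SA[7]=9  'cadfhegcedddcaef'
  #8 SA[8]=21  'caef'
  #9 SA[9]=16  'cedddcaef'
  #10 SA[10]=7  'cfcadfhegcedddcaef'
  #11 SA[11]=20  'dcaef'
  #12 SA[12]=19  'ddcaef'
  #13 SA[13]=18  'dddcaef'
  #14 SA[14]=11  'dfhegcedddcaef'
  #15 SA[15]=17  'edddcaef'
  #16 SA[16]=23  'ef'
  #17 SA[17]=14  'egcedddcaef'
  #18 SA[18]=24  'f'
  #19 SA[19]=8  'fcadfhegcedddcaef'
  #20 SA[20]=12  'fhegcedddcaef'
  #21 SA[21]=15  'gcedddcaef'
  #22 SA[22]=5  'hbcfcadfhegcedddcaef'
  #23 SA[23]=13  'hegcedddcaef'
  #24 SA[24]=4  'hhbcfcadfhegcedddcaef'

SA = [10, 22, 3, 2, 1, 0, 6, 9, 21, 16, 7, 20, 19, 18, 11, 17, 23, 14, 24, 8, 12, 15, 5, 13, 4]
[i] adj suffixes → lcp
  [1] 10/22 → 1 ('a')
  [2] 22/3 → 1 ('a')
  [3] 3/2 → 0 ('')
  [4] 2/1 → 1 ('b')
  [5] 1/0 → 2 ('bb')
  [6] 0/6 → 1 ('b')
  [7] 6/9 → 0 ('')
  [8] 9/21 → 2 ('ca')
  [9] 21/16 → 1 ('c')
  [10] 16/7 → 1 ('c')
  [11] 7/20 → 0 ('')
  [12] 20/19 → 1 ('d')
  [13] 19/18 → 2 ('dd')
  [14] 18/11 → 1 ('d')
  [15] 11/17 → 0 ('')
  [16] 17/23 → 1 ('e')
  [17] 23/14 → 1 ('e')
  [18] 14/24 → 0 ('')
  [19] 24/8 → 1 ('f')
  [20] 8/12 → 1 ('f')
  [21] 12/15 → 0 ('')
  [22] 15/5 → 0 ('')
  [23] 5/13 → 1 ('h')
  [24] 13/4 → 1 ('h')

n(n+1)/2 = 25·26/2 = 325
Σ LCP = 0 + 1 + 1 + 0 + 1 + 2 + 1 + 0 + 2 + 1 + 1 + 0 + 1 + 2 + 1 + 0 + 1 + 1 + 0 + 1 + 1 + 0 + 0 + 1 + 1 = 20
distinct = 325 − 20 = 305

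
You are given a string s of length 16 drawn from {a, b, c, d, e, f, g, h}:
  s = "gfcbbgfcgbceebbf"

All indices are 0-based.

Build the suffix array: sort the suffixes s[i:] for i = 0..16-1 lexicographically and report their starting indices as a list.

rank | idx | suffix
   0 |  13 | bbf
   1 |   3 | bbgfcgbceebbf
   2 |   9 | bceebbf
   3 |  14 | bf
   4 |   4 | bgfcgbceebbf
   5 |   2 | cbbgfcgbceebbf
   6 |  10 | ceebbf
   7 |   7 | cgbceebbf
   8 |  12 | ebbf
   9 |  11 | eebbf
  10 |  15 | f
  11 |   1 | fcbbgfcgbceebbf
  12 |   6 | fcgbceebbf
  13 |   8 | gbceebbf
  14 |   0 | gfcbbgfcgbceebbf
  15 |   5 | gfcgbceebbf

[13, 3, 9, 14, 4, 2, 10, 7, 12, 11, 15, 1, 6, 8, 0, 5]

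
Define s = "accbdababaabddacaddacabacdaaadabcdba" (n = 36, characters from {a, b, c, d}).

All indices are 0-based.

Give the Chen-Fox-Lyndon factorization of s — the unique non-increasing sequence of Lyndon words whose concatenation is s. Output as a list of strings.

["accbd", "ab", "ab", "aabddacaddacabacd", "aaadabcdb", "a"]

emit factor 1: 'accbd' (i=0, period=5)
emit factor 2: 'ab' (i=5, period=2)
emit factor 3: 'ab' (i=7, period=2)
emit factor 4: 'aabddacaddacabacd' (i=9, period=17)
emit factor 5: 'aaadabcdb' (i=26, period=9)
emit factor 6: 'a' (i=35, period=1)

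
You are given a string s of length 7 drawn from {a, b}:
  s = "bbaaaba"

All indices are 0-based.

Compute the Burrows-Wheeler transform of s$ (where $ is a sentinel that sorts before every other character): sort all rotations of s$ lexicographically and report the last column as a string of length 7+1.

abbaaab$

rank  rotation  last
    0  $bbaaaba  a
    1  a$bbaaab  b
    2  aaaba$bb  b
    3  aaba$bba  a
    4  aba$bbaa  a
    5  ba$bbaaa  a
    6  baaaba$b  b
    7  bbaaaba$  $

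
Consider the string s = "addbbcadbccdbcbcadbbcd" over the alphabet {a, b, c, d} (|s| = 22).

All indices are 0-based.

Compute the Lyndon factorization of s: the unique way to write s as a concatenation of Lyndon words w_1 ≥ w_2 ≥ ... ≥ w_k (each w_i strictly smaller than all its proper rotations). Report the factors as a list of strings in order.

emit factor 1: 'addbbc' (i=0, period=6)
emit factor 2: 'adbccdbcbc' (i=6, period=10)
emit factor 3: 'adbbcd' (i=16, period=6)

["addbbc", "adbccdbcbc", "adbbcd"]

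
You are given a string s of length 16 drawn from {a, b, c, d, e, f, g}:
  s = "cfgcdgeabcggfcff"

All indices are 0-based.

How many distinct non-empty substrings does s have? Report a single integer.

126

sorted suffixes:
  #0 SA[0]=7  'abcggfcff'
  #1 SA[1]=8  'bcggfcff'
  #2 SA[2]=3  'cdgeabcggfcff'
  #3 SA[3]=13  'cff'
  #4 SA[4]=0  'cfgcdgeabcggfcff'
  #5 SA[5]=9  'cggfcff'
  #6 SA[6]=4  'dgeabcggfcff'
  #7 SA[7]=6  'eabcggfcff'
  #8 SA[8]=15  'f'
  #9 SA[9]=12  'fcff'
  #10 SA[10]=14  'ff'
  #11 SA[11]=1  'fgcdgeabcggfcff'
  #12 SA[12]=2  'gcdgeabcggfcff'
  #13 SA[13]=5  'geabcggfcff'
  #14 SA[14]=11  'gfcff'
  #15 SA[15]=10  'ggfcff'

SA = [7, 8, 3, 13, 0, 9, 4, 6, 15, 12, 14, 1, 2, 5, 11, 10]
[i] adj suffixes → lcp
  [1] 7/8 → 0 ('')
  [2] 8/3 → 0 ('')
  [3] 3/13 → 1 ('c')
  [4] 13/0 → 2 ('cf')
  [5] 0/9 → 1 ('c')
  [6] 9/4 → 0 ('')
  [7] 4/6 → 0 ('')
  [8] 6/15 → 0 ('')
  [9] 15/12 → 1 ('f')
  [10] 12/14 → 1 ('f')
  [11] 14/1 → 1 ('f')
  [12] 1/2 → 0 ('')
  [13] 2/5 → 1 ('g')
  [14] 5/11 → 1 ('g')
  [15] 11/10 → 1 ('g')

n(n+1)/2 = 16·17/2 = 136
Σ LCP = 0 + 0 + 0 + 1 + 2 + 1 + 0 + 0 + 0 + 1 + 1 + 1 + 0 + 1 + 1 + 1 = 10
distinct = 136 − 10 = 126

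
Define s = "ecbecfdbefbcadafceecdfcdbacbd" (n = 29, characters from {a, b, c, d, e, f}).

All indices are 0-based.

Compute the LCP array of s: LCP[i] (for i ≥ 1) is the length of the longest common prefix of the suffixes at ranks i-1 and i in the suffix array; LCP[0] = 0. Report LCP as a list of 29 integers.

[0, 1, 1, 0, 1, 1, 1, 2, 0, 1, 2, 1, 2, 1, 1, 0, 1, 1, 2, 1, 0, 2, 2, 1, 1, 0, 1, 2, 1]

sorted suffixes:
  #0 SA[0]=25  'acbd'
  #1 SA[1]=12  'adafceecdfcdbacbd'
  #2 SA[2]=14  'afceecdfcdbacbd'
  #3 SA[3]=24  'bacbd'
  #4 SA[4]=10  'bcadafceecdfcdbacbd'
  #5 SA[5]=27  'bd'
  #6 SA[6]=2  'becfdbefbcadafceecdfcdbacbd'
  #7 SA[7]=7  'befbcadafceecdfcdbacbd'
  #8 SA[8]=11  'cadafceecdfcdbacbd'
  #9 SA[9]=26  'cbd'
  #10 SA[10]=1  'cbecfdbefbcadafceecdfcdbacbd'
  #11 SA[11]=22  'cdbacbd'
  #12 SA[12]=19  'cdfcdbacbd'
  #13 SA[13]=16  'ceecdfcdbacbd'
  #14 SA[14]=4  'cfdbefbcadafceecdfcdbacbd'
  #15 SA[15]=28  'd'
  #16 SA[16]=13  'dafceecdfcdbacbd'
  #17 SA[17]=23  'dbacbd'
  #18 SA[18]=6  'dbefbcadafceecdfcdbacbd'
  #19 SA[19]=20  'dfcdbacbd'
  #20 SA[20]=0  'ecbecfdbefbcadafceecdfcdbacbd'
  #21 SA[21]=18  'ecdfcdbacbd'
  #22 SA[22]=3  'ecfdbefbcadafceecdfcdbacbd'
  #23 SA[23]=17  'eecdfcdbacbd'
  #24 SA[24]=8  'efbcadafceecdfcdbacbd'
  #25 SA[25]=9  'fbcadafceecdfcdbacbd'
  #26 SA[26]=21  'fcdbacbd'
  #27 SA[27]=15  'fceecdfcdbacbd'
  #28 SA[28]=5  'fdbefbcadafceecdfcdbacbd'

SA = [25, 12, 14, 24, 10, 27, 2, 7, 11, 26, 1, 22, 19, 16, 4, 28, 13, 23, 6, 20, 0, 18, 3, 17, 8, 9, 21, 15, 5]
i: (SA[i-1],SA[i]) lcp shared
  1: (25,12) 1 'a'
  2: (12,14) 1 'a'
  3: (14,24) 0 ''
  4: (24,10) 1 'b'
  5: (10,27) 1 'b'
  6: (27,2) 1 'b'
  7: (2,7) 2 'be'
  8: (7,11) 0 ''
  9: (11,26) 1 'c'
  10: (26,1) 2 'cb'
  11: (1,22) 1 'c'
  12: (22,19) 2 'cd'
  13: (19,16) 1 'c'
  14: (16,4) 1 'c'
  15: (4,28) 0 ''
  16: (28,13) 1 'd'
  17: (13,23) 1 'd'
  18: (23,6) 2 'db'
  19: (6,20) 1 'd'
  20: (20,0) 0 ''
  21: (0,18) 2 'ec'
  22: (18,3) 2 'ec'
  23: (3,17) 1 'e'
  24: (17,8) 1 'e'
  25: (8,9) 0 ''
  26: (9,21) 1 'f'
  27: (21,15) 2 'fc'
  28: (15,5) 1 'f'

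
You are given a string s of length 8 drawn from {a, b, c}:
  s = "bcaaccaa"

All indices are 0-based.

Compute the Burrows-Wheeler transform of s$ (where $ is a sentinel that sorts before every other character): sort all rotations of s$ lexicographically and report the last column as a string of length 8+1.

rank  rotation   last
    0  $bcaaccaa  a
    1  a$bcaacca  a
    2  aa$bcaacc  c
    3  aaccaa$bc  c
    4  accaa$bca  a
    5  bcaaccaa$  $
    6  caa$bcaac  c
    7  caaccaa$b  b
    8  ccaa$bcaa  a

aacca$cba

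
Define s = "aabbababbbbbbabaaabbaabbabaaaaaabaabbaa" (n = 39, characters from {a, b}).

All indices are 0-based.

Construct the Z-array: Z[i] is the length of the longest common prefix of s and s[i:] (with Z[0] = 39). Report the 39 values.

Z[0]=39
i=1: outside box; Z[1]=1 scan→box=[1,2)
i=2: outside box; Z[2]=0
i=3: outside box; Z[3]=0
i=4: outside box; Z[4]=1 scan→box=[4,5)
i=5: outside box; Z[5]=0
i=6: outside box; Z[6]=1 scan→box=[6,7)
i=7: outside box; Z[7]=0
i=8: outside box; Z[8]=0
i=9: outside box; Z[9]=0
i=10: outside box; Z[10]=0
i=11: outside box; Z[11]=0
i=12: outside box; Z[12]=0
i=13: outside box; Z[13]=1 scan→box=[13,14)
i=14: outside box; Z[14]=0
i=15: outside box; Z[15]=2 scan→box=[15,17)
i=16: min(r-i=1, Z[1]=1)=1; Z[16]=5 scan→box=[16,21)
i=17: min(r-i=4, Z[1]=1)=1; Z[17]=1
i=18: min(r-i=3, Z[2]=0)=0; Z[18]=0
i=19: min(r-i=2, Z[3]=0)=0; Z[19]=0
i=20: min(r-i=1, Z[4]=1)=1; Z[20]=7 scan→box=[20,27)
i=21: min(r-i=6, Z[1]=1)=1; Z[21]=1
i=22: min(r-i=5, Z[2]=0)=0; Z[22]=0
i=23: min(r-i=4, Z[3]=0)=0; Z[23]=0
i=24: min(r-i=3, Z[4]=1)=1; Z[24]=1
i=25: min(r-i=2, Z[5]=0)=0; Z[25]=0
i=26: min(r-i=1, Z[6]=1)=1; Z[26]=2 scan→box=[26,28)
i=27: min(r-i=1, Z[1]=1)=1; Z[27]=2 scan→box=[27,29)
i=28: min(r-i=1, Z[1]=1)=1; Z[28]=2 scan→box=[28,30)
i=29: min(r-i=1, Z[1]=1)=1; Z[29]=2 scan→box=[29,31)
i=30: min(r-i=1, Z[1]=1)=1; Z[30]=3 scan→box=[30,33)
i=31: min(r-i=2, Z[1]=1)=1; Z[31]=1
i=32: min(r-i=1, Z[2]=0)=0; Z[32]=0
i=33: outside box; Z[33]=5 scan→box=[33,38)
i=34: min(r-i=4, Z[1]=1)=1; Z[34]=1
i=35: min(r-i=3, Z[2]=0)=0; Z[35]=0
i=36: min(r-i=2, Z[3]=0)=0; Z[36]=0
i=37: min(r-i=1, Z[4]=1)=1; Z[37]=2 scan→box=[37,39)
i=38: min(r-i=1, Z[1]=1)=1; Z[38]=1

[39, 1, 0, 0, 1, 0, 1, 0, 0, 0, 0, 0, 0, 1, 0, 2, 5, 1, 0, 0, 7, 1, 0, 0, 1, 0, 2, 2, 2, 2, 3, 1, 0, 5, 1, 0, 0, 2, 1]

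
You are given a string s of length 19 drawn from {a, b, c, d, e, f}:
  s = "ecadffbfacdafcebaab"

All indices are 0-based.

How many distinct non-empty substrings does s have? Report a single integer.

177

sorted suffixes:
  #0 SA[0]=16  'aab'
  #1 SA[1]=17  'ab'
  #2 SA[2]=8  'acdafcebaab'
  #3 SA[3]=2  'adffbfacdafcebaab'
  #4 SA[4]=11  'afcebaab'
  #5 SA[5]=18  'b'
  #6 SA[6]=15  'baab'
  #7 SA[7]=6  'bfacdafcebaab'
  #8 SA[8]=1  'cadffbfacdafcebaab'
  #9 SA[9]=9  'cdafcebaab'
  #10 SA[10]=13  'cebaab'
  #11 SA[11]=10  'dafcebaab'
  #12 SA[12]=3  'dffbfacdafcebaab'
  #13 SA[13]=14  'ebaab'
  #14 SA[14]=0  'ecadffbfacdafcebaab'
  #15 SA[15]=7  'facdafcebaab'
  #16 SA[16]=5  'fbfacdafcebaab'
  #17 SA[17]=12  'fcebaab'
  #18 SA[18]=4  'ffbfacdafcebaab'

SA = [16, 17, 8, 2, 11, 18, 15, 6, 1, 9, 13, 10, 3, 14, 0, 7, 5, 12, 4]
i: (SA[i-1],SA[i]) lcp shared
  1: (16,17) 1 'a'
  2: (17,8) 1 'a'
  3: (8,2) 1 'a'
  4: (2,11) 1 'a'
  5: (11,18) 0 ''
  6: (18,15) 1 'b'
  7: (15,6) 1 'b'
  8: (6,1) 0 ''
  9: (1,9) 1 'c'
  10: (9,13) 1 'c'
  11: (13,10) 0 ''
  12: (10,3) 1 'd'
  13: (3,14) 0 ''
  14: (14,0) 1 'e'
  15: (0,7) 0 ''
  16: (7,5) 1 'f'
  17: (5,12) 1 'f'
  18: (12,4) 1 'f'

n(n+1)/2 = 19·20/2 = 190
Σ LCP = 0 + 1 + 1 + 1 + 1 + 0 + 1 + 1 + 0 + 1 + 1 + 0 + 1 + 0 + 1 + 0 + 1 + 1 + 1 = 13
distinct = 190 − 13 = 177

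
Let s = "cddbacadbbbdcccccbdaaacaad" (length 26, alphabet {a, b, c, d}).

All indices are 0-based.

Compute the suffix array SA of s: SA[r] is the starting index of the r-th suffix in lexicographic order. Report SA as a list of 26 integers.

sorted suffixes:
  #0 SA[0]=19  'aaacaad'
  #1 SA[1]=20  'aacaad'
  #2 SA[2]=23  'aad'
  #3 SA[3]=21  'acaad'
  #4 SA[4]=4  'acadbbbdcccccbdaaacaad'
  #5 SA[5]=24  'ad'
  #6 SA[6]=6  'adbbbdcccccbdaaacaad'
  #7 SA[7]=3  'bacadbbbdcccccbdaaacaad'
  #8 SA[8]=8  'bbbdcccccbdaaacaad'
  #9 SA[9]=9  'bbdcccccbdaaacaad'
  #10 SA[10]=17  'bdaaacaad'
  #11 SA[11]=10  'bdcccccbdaaacaad'
  #12 SA[12]=22  'caad'
  #13 SA[13]=5  'cadbbbdcccccbdaaacaad'
  #14 SA[14]=16  'cbdaaacaad'
  #15 SA[15]=15  'ccbdaaacaad'
  #16 SA[16]=14  'cccbdaaacaad'
  #17 SA[17]=13  'ccccbdaaacaad'
  #18 SA[18]=12  'cccccbdaaacaad'
  #19 SA[19]=0  'cddbacadbbbdcccccbdaaacaad'
  #20 SA[20]=25  'd'
  #21 SA[21]=18  'daaacaad'
  #22 SA[22]=2  'dbacadbbbdcccccbdaaacaad'
  #23 SA[23]=7  'dbbbdcccccbdaaacaad'
  #24 SA[24]=11  'dcccccbdaaacaad'
  #25 SA[25]=1  'ddbacadbbbdcccccbdaaacaad'

[19, 20, 23, 21, 4, 24, 6, 3, 8, 9, 17, 10, 22, 5, 16, 15, 14, 13, 12, 0, 25, 18, 2, 7, 11, 1]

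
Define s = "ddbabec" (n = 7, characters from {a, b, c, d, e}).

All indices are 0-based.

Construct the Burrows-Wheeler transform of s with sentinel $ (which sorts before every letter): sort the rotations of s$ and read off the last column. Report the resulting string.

rank  rotation  last
    0  $ddbabec  c
    1  abec$ddb  b
    2  babec$dd  d
    3  bec$ddba  a
    4  c$ddbabe  e
    5  dbabec$d  d
    6  ddbabec$  $
    7  ec$ddbab  b

cbdaed$b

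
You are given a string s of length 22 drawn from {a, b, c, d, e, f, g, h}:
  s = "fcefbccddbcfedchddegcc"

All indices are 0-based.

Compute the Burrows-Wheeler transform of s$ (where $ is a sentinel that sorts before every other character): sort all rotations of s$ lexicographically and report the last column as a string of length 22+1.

cfdcgbcfbddechdfcde$cec

rank  rotation                 last
    0  $fcefbccddbcfedchddegcc  c
    1  bccddbcfedchddegcc$fcef  f
    2  bcfedchddegcc$fcefbccdd  d
    3  c$fcefbccddbcfedchddegc  c
    4  cc$fcefbccddbcfedchddeg  g
    5  ccddbcfedchddegcc$fcefb  b
    6  cddbcfedchddegcc$fcefbc  c
    7  cefbccddbcfedchddegcc$f  f
    8  cfedchddegcc$fcefbccddb  b
    9  chddegcc$fcefbccddbcfed  d
   10  dbcfedchddegcc$fcefbccd  d
   11  dchddegcc$fcefbccddbcfe  e
   12  ddbcfedchddegcc$fcefbcc  c
   13  ddegcc$fcefbccddbcfedch  h
   14  degcc$fcefbccddbcfedchd  d
   15  edchddegcc$fcefbccddbcf  f
   16  efbccddbcfedchddegcc$fc  c
   17  egcc$fcefbccddbcfedchdd  d
   18  fbccddbcfedchddegcc$fce  e
   19  fcefbccddbcfedchddegcc$  $
   20  fedchddegcc$fcefbccddbc  c
   21  gcc$fcefbccddbcfedchdde  e
   22  hddegcc$fcefbccddbcfedc  c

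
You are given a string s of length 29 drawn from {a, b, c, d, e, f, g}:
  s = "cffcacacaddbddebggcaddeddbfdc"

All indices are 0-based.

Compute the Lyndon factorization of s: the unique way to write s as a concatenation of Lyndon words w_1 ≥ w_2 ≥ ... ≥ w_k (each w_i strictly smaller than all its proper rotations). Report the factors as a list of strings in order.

["cff", "c", "acacaddbddebggcaddeddbfdc"]

emit factor 1: 'cff' (i=0, period=3)
emit factor 2: 'c' (i=3, period=1)
emit factor 3: 'acacaddbddebggcaddeddbfdc' (i=4, period=25)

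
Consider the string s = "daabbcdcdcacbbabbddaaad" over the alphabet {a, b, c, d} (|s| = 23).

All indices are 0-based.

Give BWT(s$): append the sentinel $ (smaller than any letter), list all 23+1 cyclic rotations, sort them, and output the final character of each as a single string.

dddaabcabcaabbdadbad$ccb

rank  rotation                  last
    0  $daabbcdcdcacbbabbddaaad  d
    1  aaad$daabbcdcdcacbbabbdd  d
    2  aabbcdcdcacbbabbddaaad$d  d
    3  aad$daabbcdcdcacbbabbdda  a
    4  abbcdcdcacbbabbddaaad$da  a
    5  abbddaaad$daabbcdcdcacbb  b
    6  acbbabbddaaad$daabbcdcdc  c
    7  ad$daabbcdcdcacbbabbddaa  a
    8  babbddaaad$daabbcdcdcacb  b
    9  bbabbddaaad$daabbcdcdcac  c
   10  bbcdcdcacbbabbddaaad$daa  a
   11  bbddaaad$daabbcdcdcacbba  a
   12  bcdcdcacbbabbddaaad$daab  b
   13  bddaaad$daabbcdcdcacbbab  b
   14  cacbbabbddaaad$daabbcdcd  d
   15  cbbabbddaaad$daabbcdcdca  a
   16  cdcacbbabbddaaad$daabbcd  d
   17  cdcdcacbbabbddaaad$daabb  b
   18  d$daabbcdcdcacbbabbddaaa  a
   19  daaad$daabbcdcdcacbbabbd  d
   20  daabbcdcdcacbbabbddaaad$  $
   21  dcacbbabbddaaad$daabbcdc  c
   22  dcdcacbbabbddaaad$daabbc  c
   23  ddaaad$daabbcdcdcacbbabb  b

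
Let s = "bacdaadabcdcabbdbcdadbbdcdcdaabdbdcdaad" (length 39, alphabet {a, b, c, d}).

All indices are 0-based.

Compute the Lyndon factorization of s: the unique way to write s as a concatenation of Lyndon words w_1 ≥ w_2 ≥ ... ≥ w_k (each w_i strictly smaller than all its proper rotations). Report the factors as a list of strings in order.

emit factor 1: 'b' (i=0, period=1)
emit factor 2: 'acd' (i=1, period=3)
emit factor 3: 'aadabcdcabbdbcdadbbdcdcd' (i=4, period=24)
emit factor 4: 'aabdbdcdaad' (i=28, period=11)

["b", "acd", "aadabcdcabbdbcdadbbdcdcd", "aabdbdcdaad"]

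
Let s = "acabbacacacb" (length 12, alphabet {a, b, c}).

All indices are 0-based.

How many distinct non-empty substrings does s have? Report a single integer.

60

sorted suffixes:
  #0 SA[0]=2  'abbacacacb'
  #1 SA[1]=0  'acabbacacacb'
  #2 SA[2]=5  'acacacb'
  #3 SA[3]=7  'acacb'
  #4 SA[4]=9  'acb'
  #5 SA[5]=11  'b'
  #6 SA[6]=4  'bacacacb'
  #7 SA[7]=3  'bbacacacb'
  #8 SA[8]=1  'cabbacacacb'
  #9 SA[9]=6  'cacacb'
  #10 SA[10]=8  'cacb'
  #11 SA[11]=10  'cb'

SA = [2, 0, 5, 7, 9, 11, 4, 3, 1, 6, 8, 10]
rank  pair      lcp
   1  s[2:],s[0:]  1  'a'
   2  s[0:],s[5:]  3  'aca'
   3  s[5:],s[7:]  4  'acac'
   4  s[7:],s[9:]  2  'ac'
   5  s[9:],s[11:]  0  ''
   6  s[11:],s[4:]  1  'b'
   7  s[4:],s[3:]  1  'b'
   8  s[3:],s[1:]  0  ''
   9  s[1:],s[6:]  2  'ca'
  10  s[6:],s[8:]  3  'cac'
  11  s[8:],s[10:]  1  'c'

n(n+1)/2 = 12·13/2 = 78
Σ LCP = 0 + 1 + 3 + 4 + 2 + 0 + 1 + 1 + 0 + 2 + 3 + 1 = 18
distinct = 78 − 18 = 60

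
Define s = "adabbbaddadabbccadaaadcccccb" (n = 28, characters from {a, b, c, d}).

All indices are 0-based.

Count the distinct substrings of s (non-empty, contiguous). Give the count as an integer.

sorted suffixes:
  #0 SA[0]=18  'aaadcccccb'
  #1 SA[1]=19  'aadcccccb'
  #2 SA[2]=2  'abbbaddadabbccadaaadcccccb'
  #3 SA[3]=11  'abbccadaaadcccccb'
  #4 SA[4]=16  'adaaadcccccb'
  #5 SA[5]=0  'adabbbaddadabbccadaaadcccccb'
  #6 SA[6]=9  'adabbccadaaadcccccb'
  #7 SA[7]=20  'adcccccb'
  #8 SA[8]=6  'addadabbccadaaadcccccb'
  #9 SA[9]=27  'b'
  #10 SA[10]=5  'baddadabbccadaaadcccccb'
  #11 SA[11]=4  'bbaddadabbccadaaadcccccb'
  #12 SA[12]=3  'bbbaddadabbccadaaadcccccb'
  #13 SA[13]=12  'bbccadaaadcccccb'
  #14 SA[14]=13  'bccadaaadcccccb'
  #15 SA[15]=15  'cadaaadcccccb'
  #16 SA[16]=26  'cb'
  #17 SA[17]=14  'ccadaaadcccccb'
  #18 SA[18]=25  'ccb'
  #19 SA[19]=24  'cccb'
  #20 SA[20]=23  'ccccb'
  #21 SA[21]=22  'cccccb'
  #22 SA[22]=17  'daaadcccccb'
  #23 SA[23]=1  'dabbbaddadabbccadaaadcccccb'
  #24 SA[24]=10  'dabbccadaaadcccccb'
  #25 SA[25]=8  'dadabbccadaaadcccccb'
  #26 SA[26]=21  'dcccccb'
  #27 SA[27]=7  'ddadabbccadaaadcccccb'

SA = [18, 19, 2, 11, 16, 0, 9, 20, 6, 27, 5, 4, 3, 12, 13, 15, 26, 14, 25, 24, 23, 22, 17, 1, 10, 8, 21, 7]
i: (SA[i-1],SA[i]) lcp shared
  1: (18,19) 2 'aa'
  2: (19,2) 1 'a'
  3: (2,11) 3 'abb'
  4: (11,16) 1 'a'
  5: (16,0) 3 'ada'
  6: (0,9) 5 'adabb'
  7: (9,20) 2 'ad'
  8: (20,6) 2 'ad'
  9: (6,27) 0 ''
  10: (27,5) 1 'b'
  11: (5,4) 1 'b'
  12: (4,3) 2 'bb'
  13: (3,12) 2 'bb'
  14: (12,13) 1 'b'
  15: (13,15) 0 ''
  16: (15,26) 1 'c'
  17: (26,14) 1 'c'
  18: (14,25) 2 'cc'
  19: (25,24) 2 'cc'
  20: (24,23) 3 'ccc'
  21: (23,22) 4 'cccc'
  22: (22,17) 0 ''
  23: (17,1) 2 'da'
  24: (1,10) 4 'dabb'
  25: (10,8) 2 'da'
  26: (8,21) 1 'd'
  27: (21,7) 1 'd'

n(n+1)/2 = 28·29/2 = 406
Σ LCP = 0 + 2 + 1 + 3 + 1 + 3 + 5 + 2 + 2 + 0 + 1 + 1 + 2 + 2 + 1 + 0 + 1 + 1 + 2 + 2 + 3 + 4 + 0 + 2 + 4 + 2 + 1 + 1 = 49
distinct = 406 − 49 = 357

357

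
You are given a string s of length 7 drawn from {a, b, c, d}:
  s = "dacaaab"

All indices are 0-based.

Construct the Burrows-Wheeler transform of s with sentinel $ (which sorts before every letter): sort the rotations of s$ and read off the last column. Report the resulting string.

rank  rotation  last
    0  $dacaaab  b
    1  aaab$dac  c
    2  aab$daca  a
    3  ab$dacaa  a
    4  acaaab$d  d
    5  b$dacaaa  a
    6  caaab$da  a
    7  dacaaab$  $

bcaadaa$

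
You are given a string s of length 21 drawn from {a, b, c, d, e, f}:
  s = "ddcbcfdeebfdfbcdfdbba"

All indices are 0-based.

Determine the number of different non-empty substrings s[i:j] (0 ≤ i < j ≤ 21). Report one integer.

rank→(start, suffix):
  0 → (20, 'a')
  1 → (19, 'ba')
  2 → (18, 'bba')
  3 → (13, 'bcdfdbba')
  4 → (3, 'bcfdeebfdfbcdfdbba')
  5 → (9, 'bfdfbcdfdbba')
  6 → (2, 'cbcfdeebfdfbcdfdbba')
  7 → (14, 'cdfdbba')
  8 → (4, 'cfdeebfdfbcdfdbba')
  9 → (17, 'dbba')
  10 → (1, 'dcbcfdeebfdfbcdfdbba')
  11 → (0, 'ddcbcfdeebfdfbcdfdbba')
  12 → (6, 'deebfdfbcdfdbba')
  13 → (11, 'dfbcdfdbba')
  14 → (15, 'dfdbba')
  15 → (8, 'ebfdfbcdfdbba')
  16 → (7, 'eebfdfbcdfdbba')
  17 → (12, 'fbcdfdbba')
  18 → (16, 'fdbba')
  19 → (5, 'fdeebfdfbcdfdbba')
  20 → (10, 'fdfbcdfdbba')

SA = [20, 19, 18, 13, 3, 9, 2, 14, 4, 17, 1, 0, 6, 11, 15, 8, 7, 12, 16, 5, 10]
i: (SA[i-1],SA[i]) lcp shared
  1: (20,19) 0 ''
  2: (19,18) 1 'b'
  3: (18,13) 1 'b'
  4: (13,3) 2 'bc'
  5: (3,9) 1 'b'
  6: (9,2) 0 ''
  7: (2,14) 1 'c'
  8: (14,4) 1 'c'
  9: (4,17) 0 ''
  10: (17,1) 1 'd'
  11: (1,0) 1 'd'
  12: (0,6) 1 'd'
  13: (6,11) 1 'd'
  14: (11,15) 2 'df'
  15: (15,8) 0 ''
  16: (8,7) 1 'e'
  17: (7,12) 0 ''
  18: (12,16) 1 'f'
  19: (16,5) 2 'fd'
  20: (5,10) 2 'fd'

n(n+1)/2 = 21·22/2 = 231
Σ LCP = 0 + 0 + 1 + 1 + 2 + 1 + 0 + 1 + 1 + 0 + 1 + 1 + 1 + 1 + 2 + 0 + 1 + 0 + 1 + 2 + 2 = 19
distinct = 231 − 19 = 212

212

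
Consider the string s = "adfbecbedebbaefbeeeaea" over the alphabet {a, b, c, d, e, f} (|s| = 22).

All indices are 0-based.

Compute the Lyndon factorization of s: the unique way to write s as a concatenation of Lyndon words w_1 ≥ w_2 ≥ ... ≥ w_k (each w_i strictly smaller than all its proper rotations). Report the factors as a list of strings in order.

["adfbecbedebbaefbeeeae", "a"]

emit factor 1: 'adfbecbedebbaefbeeeae' (i=0, period=21)
emit factor 2: 'a' (i=21, period=1)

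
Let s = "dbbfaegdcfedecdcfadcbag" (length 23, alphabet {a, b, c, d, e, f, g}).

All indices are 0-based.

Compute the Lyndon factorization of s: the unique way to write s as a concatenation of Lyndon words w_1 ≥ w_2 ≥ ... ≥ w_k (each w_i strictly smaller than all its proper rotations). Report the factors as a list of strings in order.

emit factor 1: 'd' (i=0, period=1)
emit factor 2: 'bbf' (i=1, period=3)
emit factor 3: 'aegdcfedecdcf' (i=4, period=13)
emit factor 4: 'adcbag' (i=17, period=6)

["d", "bbf", "aegdcfedecdcf", "adcbag"]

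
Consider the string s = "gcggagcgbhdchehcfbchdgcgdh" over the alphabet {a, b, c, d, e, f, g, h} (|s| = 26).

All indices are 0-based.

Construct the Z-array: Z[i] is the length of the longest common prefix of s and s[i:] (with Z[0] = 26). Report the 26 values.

[26, 0, 1, 1, 0, 3, 0, 1, 0, 0, 0, 0, 0, 0, 0, 0, 0, 0, 0, 0, 0, 3, 0, 1, 0, 0]

Z[0]=26
i=1: fresh scan; Z[1]=0
i=2: fresh scan; Z[2]=1 extend→box=[2,3)
i=3: fresh scan; Z[3]=1 extend→box=[3,4)
i=4: fresh scan; Z[4]=0
i=5: fresh scan; Z[5]=3 extend→box=[5,8)
i=6: min(r-i=2, Z[1]=0)=0; Z[6]=0
i=7: min(r-i=1, Z[2]=1)=1; Z[7]=1
i=8: fresh scan; Z[8]=0
i=9: fresh scan; Z[9]=0
i=10: fresh scan; Z[10]=0
i=11: fresh scan; Z[11]=0
i=12: fresh scan; Z[12]=0
i=13: fresh scan; Z[13]=0
i=14: fresh scan; Z[14]=0
i=15: fresh scan; Z[15]=0
i=16: fresh scan; Z[16]=0
i=17: fresh scan; Z[17]=0
i=18: fresh scan; Z[18]=0
i=19: fresh scan; Z[19]=0
i=20: fresh scan; Z[20]=0
i=21: fresh scan; Z[21]=3 extend→box=[21,24)
i=22: min(r-i=2, Z[1]=0)=0; Z[22]=0
i=23: min(r-i=1, Z[2]=1)=1; Z[23]=1
i=24: fresh scan; Z[24]=0
i=25: fresh scan; Z[25]=0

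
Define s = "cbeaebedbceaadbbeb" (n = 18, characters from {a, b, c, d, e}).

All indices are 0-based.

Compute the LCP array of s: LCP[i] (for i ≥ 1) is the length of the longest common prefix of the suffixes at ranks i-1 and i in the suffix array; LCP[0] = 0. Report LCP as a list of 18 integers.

sorted suffixes:
  #0 SA[0]=11  'aadbbeb'
  #1 SA[1]=12  'adbbeb'
  #2 SA[2]=3  'aebedbceaadbbeb'
  #3 SA[3]=17  'b'
  #4 SA[4]=14  'bbeb'
  #5 SA[5]=8  'bceaadbbeb'
  #6 SA[6]=1  'beaebedbceaadbbeb'
  #7 SA[7]=15  'beb'
  #8 SA[8]=5  'bedbceaadbbeb'
  #9 SA[9]=0  'cbeaebedbceaadbbeb'
  #10 SA[10]=9  'ceaadbbeb'
  #11 SA[11]=13  'dbbeb'
  #12 SA[12]=7  'dbceaadbbeb'
  #13 SA[13]=10  'eaadbbeb'
  #14 SA[14]=2  'eaebedbceaadbbeb'
  #15 SA[15]=16  'eb'
  #16 SA[16]=4  'ebedbceaadbbeb'
  #17 SA[17]=6  'edbceaadbbeb'

SA = [11, 12, 3, 17, 14, 8, 1, 15, 5, 0, 9, 13, 7, 10, 2, 16, 4, 6]
[i] adj suffixes → lcp
  [1] 11/12 → 1 ('a')
  [2] 12/3 → 1 ('a')
  [3] 3/17 → 0 ('')
  [4] 17/14 → 1 ('b')
  [5] 14/8 → 1 ('b')
  [6] 8/1 → 1 ('b')
  [7] 1/15 → 2 ('be')
  [8] 15/5 → 2 ('be')
  [9] 5/0 → 0 ('')
  [10] 0/9 → 1 ('c')
  [11] 9/13 → 0 ('')
  [12] 13/7 → 2 ('db')
  [13] 7/10 → 0 ('')
  [14] 10/2 → 2 ('ea')
  [15] 2/16 → 1 ('e')
  [16] 16/4 → 2 ('eb')
  [17] 4/6 → 1 ('e')

[0, 1, 1, 0, 1, 1, 1, 2, 2, 0, 1, 0, 2, 0, 2, 1, 2, 1]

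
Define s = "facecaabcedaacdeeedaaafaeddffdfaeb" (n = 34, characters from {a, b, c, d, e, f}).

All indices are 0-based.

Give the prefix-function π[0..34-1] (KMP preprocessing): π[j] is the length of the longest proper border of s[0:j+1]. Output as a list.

π[0] = 0
j=1 s[j]='a': π[1]=0 (border '')
j=2 s[j]='c': π[2]=0 (border '')
j=3 s[j]='e': π[3]=0 (border '')
j=4 s[j]='c': π[4]=0 (border '')
j=5 s[j]='a': π[5]=0 (border '')
j=6 s[j]='a': π[6]=0 (border '')
j=7 s[j]='b': π[7]=0 (border '')
j=8 s[j]='c': π[8]=0 (border '')
j=9 s[j]='e': π[9]=0 (border '')
j=10 s[j]='d': π[10]=0 (border '')
j=11 s[j]='a': π[11]=0 (border '')
j=12 s[j]='a': π[12]=0 (border '')
j=13 s[j]='c': π[13]=0 (border '')
j=14 s[j]='d': π[14]=0 (border '')
j=15 s[j]='e': π[15]=0 (border '')
j=16 s[j]='e': π[16]=0 (border '')
j=17 s[j]='e': π[17]=0 (border '')
j=18 s[j]='d': π[18]=0 (border '')
j=19 s[j]='a': π[19]=0 (border '')
j=20 s[j]='a': π[20]=0 (border '')
j=21 s[j]='a': π[21]=0 (border '')
j=22 s[j]='f': π[22]=1 (border 'f')
j=23 s[j]='a': π[23]=2 (border 'fa')
j=24 s[j]='e': k: 2→0; π[24]=0 (border '')
j=25 s[j]='d': π[25]=0 (border '')
j=26 s[j]='d': π[26]=0 (border '')
j=27 s[j]='f': π[27]=1 (border 'f')
j=28 s[j]='f': k: 1→0; π[28]=1 (border 'f')
j=29 s[j]='d': k: 1→0; π[29]=0 (border '')
j=30 s[j]='f': π[30]=1 (border 'f')
j=31 s[j]='a': π[31]=2 (border 'fa')
j=32 s[j]='e': k: 2→0; π[32]=0 (border '')
j=33 s[j]='b': π[33]=0 (border '')

[0, 0, 0, 0, 0, 0, 0, 0, 0, 0, 0, 0, 0, 0, 0, 0, 0, 0, 0, 0, 0, 0, 1, 2, 0, 0, 0, 1, 1, 0, 1, 2, 0, 0]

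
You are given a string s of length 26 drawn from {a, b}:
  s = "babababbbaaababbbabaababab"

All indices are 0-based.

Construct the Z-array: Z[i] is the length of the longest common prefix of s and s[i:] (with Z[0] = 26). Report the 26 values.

[26, 0, 5, 0, 3, 0, 1, 1, 2, 0, 0, 0, 3, 0, 1, 1, 4, 0, 2, 0, 0, 5, 0, 3, 0, 1]

Z[0]=26
i=1: i≥r, start 0; Z[1]=0
i=2: i≥r, start 0; Z[2]=5 grow→box=[2,7)
i=3: min(r-i=4, Z[1]=0)=0; Z[3]=0
i=4: min(r-i=3, Z[2]=5)=3; Z[4]=3
i=5: min(r-i=2, Z[3]=0)=0; Z[5]=0
i=6: min(r-i=1, Z[4]=3)=1; Z[6]=1
i=7: i≥r, start 0; Z[7]=1 grow→box=[7,8)
i=8: i≥r, start 0; Z[8]=2 grow→box=[8,10)
i=9: min(r-i=1, Z[1]=0)=0; Z[9]=0
i=10: i≥r, start 0; Z[10]=0
i=11: i≥r, start 0; Z[11]=0
i=12: i≥r, start 0; Z[12]=3 grow→box=[12,15)
i=13: min(r-i=2, Z[1]=0)=0; Z[13]=0
i=14: min(r-i=1, Z[2]=5)=1; Z[14]=1
i=15: i≥r, start 0; Z[15]=1 grow→box=[15,16)
i=16: i≥r, start 0; Z[16]=4 grow→box=[16,20)
i=17: min(r-i=3, Z[1]=0)=0; Z[17]=0
i=18: min(r-i=2, Z[2]=5)=2; Z[18]=2
i=19: min(r-i=1, Z[3]=0)=0; Z[19]=0
i=20: i≥r, start 0; Z[20]=0
i=21: i≥r, start 0; Z[21]=5 grow→box=[21,26)
i=22: min(r-i=4, Z[1]=0)=0; Z[22]=0
i=23: min(r-i=3, Z[2]=5)=3; Z[23]=3
i=24: min(r-i=2, Z[3]=0)=0; Z[24]=0
i=25: min(r-i=1, Z[4]=3)=1; Z[25]=1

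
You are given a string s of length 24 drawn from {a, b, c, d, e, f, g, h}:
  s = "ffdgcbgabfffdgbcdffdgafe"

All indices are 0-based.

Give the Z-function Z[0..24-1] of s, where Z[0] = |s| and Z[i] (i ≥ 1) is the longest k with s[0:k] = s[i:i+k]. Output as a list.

Z[0]=24
i=1: outside box; Z[1]=1 extend→box=[1,2)
i=2: outside box; Z[2]=0
i=3: outside box; Z[3]=0
i=4: outside box; Z[4]=0
i=5: outside box; Z[5]=0
i=6: outside box; Z[6]=0
i=7: outside box; Z[7]=0
i=8: outside box; Z[8]=0
i=9: outside box; Z[9]=2 extend→box=[9,11)
i=10: min(r-i=1, Z[1]=1)=1; Z[10]=4 extend→box=[10,14)
i=11: min(r-i=3, Z[1]=1)=1; Z[11]=1
i=12: min(r-i=2, Z[2]=0)=0; Z[12]=0
i=13: min(r-i=1, Z[3]=0)=0; Z[13]=0
i=14: outside box; Z[14]=0
i=15: outside box; Z[15]=0
i=16: outside box; Z[16]=0
i=17: outside box; Z[17]=4 extend→box=[17,21)
i=18: min(r-i=3, Z[1]=1)=1; Z[18]=1
i=19: min(r-i=2, Z[2]=0)=0; Z[19]=0
i=20: min(r-i=1, Z[3]=0)=0; Z[20]=0
i=21: outside box; Z[21]=0
i=22: outside box; Z[22]=1 extend→box=[22,23)
i=23: outside box; Z[23]=0

[24, 1, 0, 0, 0, 0, 0, 0, 0, 2, 4, 1, 0, 0, 0, 0, 0, 4, 1, 0, 0, 0, 1, 0]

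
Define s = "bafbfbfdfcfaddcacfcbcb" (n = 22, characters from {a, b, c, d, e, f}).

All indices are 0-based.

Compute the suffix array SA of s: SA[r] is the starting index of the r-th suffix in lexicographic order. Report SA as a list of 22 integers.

rank→(start, suffix):
  0 → (15, 'acfcbcb')
  1 → (11, 'addcacfcbcb')
  2 → (1, 'afbfbfdfcfaddcacfcbcb')
  3 → (21, 'b')
  4 → (0, 'bafbfbfdfcfaddcacfcbcb')
  5 → (19, 'bcb')
  6 → (3, 'bfbfdfcfaddcacfcbcb')
  7 → (5, 'bfdfcfaddcacfcbcb')
  8 → (14, 'cacfcbcb')
  9 → (20, 'cb')
  10 → (18, 'cbcb')
  11 → (9, 'cfaddcacfcbcb')
  12 → (16, 'cfcbcb')
  13 → (13, 'dcacfcbcb')
  14 → (12, 'ddcacfcbcb')
  15 → (7, 'dfcfaddcacfcbcb')
  16 → (10, 'faddcacfcbcb')
  17 → (2, 'fbfbfdfcfaddcacfcbcb')
  18 → (4, 'fbfdfcfaddcacfcbcb')
  19 → (17, 'fcbcb')
  20 → (8, 'fcfaddcacfcbcb')
  21 → (6, 'fdfcfaddcacfcbcb')

[15, 11, 1, 21, 0, 19, 3, 5, 14, 20, 18, 9, 16, 13, 12, 7, 10, 2, 4, 17, 8, 6]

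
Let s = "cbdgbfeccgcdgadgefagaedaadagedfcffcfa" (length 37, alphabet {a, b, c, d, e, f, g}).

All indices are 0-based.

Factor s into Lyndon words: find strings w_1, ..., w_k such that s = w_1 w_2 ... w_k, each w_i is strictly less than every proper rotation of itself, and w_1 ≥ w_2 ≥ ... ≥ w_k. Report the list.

emit factor 1: 'c' (i=0, period=1)
emit factor 2: 'bdgbfeccgcdg' (i=1, period=12)
emit factor 3: 'adgefagaed' (i=13, period=10)
emit factor 4: 'aadagedfcffcf' (i=23, period=13)
emit factor 5: 'a' (i=36, period=1)

["c", "bdgbfeccgcdg", "adgefagaed", "aadagedfcffcf", "a"]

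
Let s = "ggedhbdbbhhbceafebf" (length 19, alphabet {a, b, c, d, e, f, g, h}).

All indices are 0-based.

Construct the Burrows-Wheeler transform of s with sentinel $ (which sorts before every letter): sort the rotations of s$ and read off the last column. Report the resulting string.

rank  rotation              last
    0  $ggedhbdbbhhbceafebf  f
    1  afebf$ggedhbdbbhhbce  e
    2  bbhhbceafebf$ggedhbd  d
    3  bceafebf$ggedhbdbbhh  h
    4  bdbbhhbceafebf$ggedh  h
    5  bf$ggedhbdbbhhbceafe  e
    6  bhhbceafebf$ggedhbdb  b
    7  ceafebf$ggedhbdbbhhb  b
    8  dbbhhbceafebf$ggedhb  b
    9  dhbdbbhhbceafebf$gge  e
   10  eafebf$ggedhbdbbhhbc  c
   11  ebf$ggedhbdbbhhbceaf  f
   12  edhbdbbhhbceafebf$gg  g
   13  f$ggedhbdbbhhbceafeb  b
   14  febf$ggedhbdbbhhbcea  a
   15  gedhbdbbhhbceafebf$g  g
   16  ggedhbdbbhhbceafebf$  $
   17  hbceafebf$ggedhbdbbh  h
   18  hbdbbhhbceafebf$gged  d
   19  hhbceafebf$ggedhbdbb  b

fedhhebbbecfgbag$hdb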